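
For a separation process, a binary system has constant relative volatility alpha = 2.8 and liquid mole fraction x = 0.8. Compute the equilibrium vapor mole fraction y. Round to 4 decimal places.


y = alpha*x / (1 + (alpha-1)*x)
y = 2.8*0.8 / (1 + (2.8-1)*0.8)
y = 2.24 / (1 + 1.44)
y = 2.24 / 2.44
y = 0.9180


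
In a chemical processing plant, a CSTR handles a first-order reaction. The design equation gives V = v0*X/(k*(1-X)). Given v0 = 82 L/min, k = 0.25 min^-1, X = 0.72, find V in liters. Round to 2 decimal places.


V = v0 * X / (k * (1 - X))
V = 82 * 0.72 / (0.25 * (1 - 0.72))
V = 59.04 / (0.25 * 0.28)
V = 59.04 / 0.07
V = 843.43 L


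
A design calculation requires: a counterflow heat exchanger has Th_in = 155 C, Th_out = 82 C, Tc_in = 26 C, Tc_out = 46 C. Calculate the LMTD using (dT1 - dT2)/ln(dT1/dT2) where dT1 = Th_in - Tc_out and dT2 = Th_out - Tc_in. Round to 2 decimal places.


dT1 = Th_in - Tc_out = 155 - 46 = 109
dT2 = Th_out - Tc_in = 82 - 26 = 56
LMTD = (dT1 - dT2) / ln(dT1/dT2)
LMTD = (109 - 56) / ln(109/56)
LMTD = 79.58 K


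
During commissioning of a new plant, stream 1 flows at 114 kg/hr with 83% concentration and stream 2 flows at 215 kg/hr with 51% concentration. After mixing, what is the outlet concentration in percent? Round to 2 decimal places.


Mass balance on solute: F1*x1 + F2*x2 = F3*x3
F3 = F1 + F2 = 114 + 215 = 329 kg/hr
x3 = (F1*x1 + F2*x2)/F3
x3 = (114*0.83 + 215*0.51) / 329
x3 = 62.09%


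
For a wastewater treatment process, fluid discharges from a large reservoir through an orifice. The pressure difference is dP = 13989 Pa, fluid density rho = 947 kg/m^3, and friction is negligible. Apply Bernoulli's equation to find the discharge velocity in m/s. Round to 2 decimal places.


v = sqrt(2*dP/rho)
v = sqrt(2*13989/947)
v = sqrt(29.543823)
v = 5.44 m/s


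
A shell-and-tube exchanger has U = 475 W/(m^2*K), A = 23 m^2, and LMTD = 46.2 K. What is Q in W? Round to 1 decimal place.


Q = U * A * LMTD
Q = 475 * 23 * 46.2
Q = 504735.0 W


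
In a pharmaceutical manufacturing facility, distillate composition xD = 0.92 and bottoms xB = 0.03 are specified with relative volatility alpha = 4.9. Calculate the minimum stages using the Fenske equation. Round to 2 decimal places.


N_min = ln((xD*(1-xB))/(xB*(1-xD))) / ln(alpha)
Numerator inside ln: 0.8924 / 0.0024 = 371.833333
ln(371.833333) = 5.918446
ln(alpha) = ln(4.9) = 1.589235
N_min = 5.918446 / 1.589235 = 3.72


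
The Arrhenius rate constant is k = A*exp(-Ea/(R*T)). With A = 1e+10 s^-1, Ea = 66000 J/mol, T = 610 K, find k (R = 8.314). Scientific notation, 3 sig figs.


k = A * exp(-Ea/(R*T))
k = 1e+10 * exp(-66000 / (8.314 * 610))
k = 1e+10 * exp(-13.013799)
k = 2.23e+04


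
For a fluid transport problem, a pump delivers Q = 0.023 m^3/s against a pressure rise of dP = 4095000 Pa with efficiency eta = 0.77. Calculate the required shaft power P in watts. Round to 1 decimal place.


P = Q * dP / eta
P = 0.023 * 4095000 / 0.77
P = 94185.0 / 0.77
P = 122318.2 W


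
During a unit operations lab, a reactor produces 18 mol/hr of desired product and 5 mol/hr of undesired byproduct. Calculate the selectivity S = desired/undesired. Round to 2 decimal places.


S = desired product rate / undesired product rate
S = 18 / 5
S = 3.60


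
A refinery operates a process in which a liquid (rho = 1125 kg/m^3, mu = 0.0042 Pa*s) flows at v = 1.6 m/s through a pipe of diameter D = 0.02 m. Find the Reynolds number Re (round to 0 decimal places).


Re = rho * v * D / mu
Re = 1125 * 1.6 * 0.02 / 0.0042
Re = 36.0 / 0.0042
Re = 8571


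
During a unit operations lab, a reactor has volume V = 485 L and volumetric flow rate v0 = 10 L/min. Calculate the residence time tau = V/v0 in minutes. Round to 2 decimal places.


tau = V / v0
tau = 485 / 10
tau = 48.50 min


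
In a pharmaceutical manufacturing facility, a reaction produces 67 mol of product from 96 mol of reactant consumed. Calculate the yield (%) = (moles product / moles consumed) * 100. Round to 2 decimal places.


Yield = (moles product / moles consumed) * 100%
Yield = (67 / 96) * 100
Yield = 0.6979 * 100
Yield = 69.79%


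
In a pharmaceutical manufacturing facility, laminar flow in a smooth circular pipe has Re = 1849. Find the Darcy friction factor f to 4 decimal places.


f = 64 / Re
f = 64 / 1849
f = 0.0346


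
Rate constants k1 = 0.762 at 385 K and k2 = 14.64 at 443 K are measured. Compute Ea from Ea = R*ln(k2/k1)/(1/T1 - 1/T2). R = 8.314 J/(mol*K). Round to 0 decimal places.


Ea = R * ln(k2/k1) / (1/T1 - 1/T2)
ln(k2/k1) = ln(14.64/0.762) = 2.9555662
1/T1 - 1/T2 = 1/385 - 1/443 = 0.000340066254
Ea = 8.314 * 2.9555662 / 0.000340066254
Ea = 72258 J/mol


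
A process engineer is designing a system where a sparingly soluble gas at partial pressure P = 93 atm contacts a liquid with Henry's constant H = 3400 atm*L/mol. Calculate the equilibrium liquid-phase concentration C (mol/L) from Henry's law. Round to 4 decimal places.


C = P / H
C = 93 / 3400
C = 0.0274 mol/L


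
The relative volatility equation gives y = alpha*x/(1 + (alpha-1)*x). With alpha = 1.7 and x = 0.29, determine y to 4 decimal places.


y = alpha*x / (1 + (alpha-1)*x)
y = 1.7*0.29 / (1 + (1.7-1)*0.29)
y = 0.493 / (1 + 0.203)
y = 0.493 / 1.203
y = 0.4098


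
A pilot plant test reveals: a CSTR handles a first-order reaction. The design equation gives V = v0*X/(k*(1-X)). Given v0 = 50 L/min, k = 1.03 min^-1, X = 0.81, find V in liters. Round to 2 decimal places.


V = v0 * X / (k * (1 - X))
V = 50 * 0.81 / (1.03 * (1 - 0.81))
V = 40.5 / (1.03 * 0.19)
V = 40.5 / 0.1957
V = 206.95 L


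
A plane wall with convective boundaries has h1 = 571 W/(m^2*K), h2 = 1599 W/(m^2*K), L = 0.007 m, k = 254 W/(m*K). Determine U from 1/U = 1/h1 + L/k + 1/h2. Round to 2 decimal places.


1/U = 1/h1 + L/k + 1/h2
1/U = 1/571 + 0.007/254 + 1/1599
1/U = 0.0017513135 + 2.75591e-05 + 0.0006253909
1/U = 0.0024042635
U = 415.93 W/(m^2*K)


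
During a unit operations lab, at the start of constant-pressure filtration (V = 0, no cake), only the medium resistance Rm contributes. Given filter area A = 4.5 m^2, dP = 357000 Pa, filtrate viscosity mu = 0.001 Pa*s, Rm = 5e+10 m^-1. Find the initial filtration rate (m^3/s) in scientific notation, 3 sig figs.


rate = A * dP / (mu * Rm)
rate = 4.5 * 357000 / (0.001 * 5e+10)
rate = 1606500.0 / 5.000e+07
rate = 3.21e-02 m^3/s


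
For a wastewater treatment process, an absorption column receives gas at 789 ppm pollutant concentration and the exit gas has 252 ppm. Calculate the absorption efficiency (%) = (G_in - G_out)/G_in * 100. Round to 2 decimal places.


Efficiency = (G_in - G_out) / G_in * 100%
Efficiency = (789 - 252) / 789 * 100
Efficiency = 537 / 789 * 100
Efficiency = 68.06%


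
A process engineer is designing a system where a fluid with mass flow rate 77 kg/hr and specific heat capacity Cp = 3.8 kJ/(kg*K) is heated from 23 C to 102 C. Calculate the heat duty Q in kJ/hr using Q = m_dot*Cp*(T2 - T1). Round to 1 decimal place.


Q = m_dot * Cp * (T2 - T1)
Q = 77 * 3.8 * (102 - 23)
Q = 77 * 3.8 * 79
Q = 23115.4 kJ/hr


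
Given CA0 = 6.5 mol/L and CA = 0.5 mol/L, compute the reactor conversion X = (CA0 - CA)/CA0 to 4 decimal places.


X = (CA0 - CA) / CA0
X = (6.5 - 0.5) / 6.5
X = 6.0 / 6.5
X = 0.9231


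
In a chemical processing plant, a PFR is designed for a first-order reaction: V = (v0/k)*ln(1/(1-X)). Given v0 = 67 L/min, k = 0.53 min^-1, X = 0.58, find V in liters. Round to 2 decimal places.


V = (v0/k) * ln(1/(1-X))
V = (67/0.53) * ln(1/(1-0.58))
V = 126.415094 * ln(2.380952)
V = 126.415094 * 0.8675
V = 109.67 L


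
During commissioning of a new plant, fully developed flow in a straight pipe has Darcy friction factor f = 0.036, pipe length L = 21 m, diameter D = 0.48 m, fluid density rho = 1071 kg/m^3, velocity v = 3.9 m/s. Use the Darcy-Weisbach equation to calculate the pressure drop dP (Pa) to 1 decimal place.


dP = f * (L/D) * (rho*v^2/2)
dP = 0.036 * (21/0.48) * (1071*3.9^2/2)
L/D = 43.75
rho*v^2/2 = 1071*15.21/2 = 8144.955
dP = 0.036 * 43.75 * 8144.955
dP = 12828.3 Pa


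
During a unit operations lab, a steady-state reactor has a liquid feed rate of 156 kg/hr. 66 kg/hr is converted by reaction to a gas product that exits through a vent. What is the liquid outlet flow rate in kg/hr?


Steady-state mass balance on the main outlet: F_out = F_in - F_removed
F_out = 156 - 66
F_out = 90 kg/hr


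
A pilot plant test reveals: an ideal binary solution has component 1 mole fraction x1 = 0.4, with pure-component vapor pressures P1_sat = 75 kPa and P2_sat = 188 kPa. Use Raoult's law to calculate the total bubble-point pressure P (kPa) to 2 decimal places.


P = x1*P1_sat + x2*P2_sat
x2 = 1 - x1 = 1 - 0.4 = 0.6
P = 0.4*75 + 0.6*188
P = 30.0 + 112.8
P = 142.80 kPa


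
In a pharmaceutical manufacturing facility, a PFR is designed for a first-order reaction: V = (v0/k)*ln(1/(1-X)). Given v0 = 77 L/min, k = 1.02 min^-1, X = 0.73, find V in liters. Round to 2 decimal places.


V = (v0/k) * ln(1/(1-X))
V = (77/1.02) * ln(1/(1-0.73))
V = 75.490196 * ln(3.703704)
V = 75.490196 * 1.309333
V = 98.84 L


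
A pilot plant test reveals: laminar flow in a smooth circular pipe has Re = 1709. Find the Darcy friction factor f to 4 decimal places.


f = 64 / Re
f = 64 / 1709
f = 0.0374


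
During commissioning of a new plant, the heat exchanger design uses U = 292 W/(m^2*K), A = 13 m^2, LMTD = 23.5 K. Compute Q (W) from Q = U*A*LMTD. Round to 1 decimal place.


Q = U * A * LMTD
Q = 292 * 13 * 23.5
Q = 89206.0 W


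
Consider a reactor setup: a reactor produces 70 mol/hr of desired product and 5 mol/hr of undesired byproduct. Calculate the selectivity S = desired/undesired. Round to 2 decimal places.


S = desired product rate / undesired product rate
S = 70 / 5
S = 14.00


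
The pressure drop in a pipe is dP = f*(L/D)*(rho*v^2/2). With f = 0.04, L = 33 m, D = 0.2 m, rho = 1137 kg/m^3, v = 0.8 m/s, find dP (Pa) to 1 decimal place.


dP = f * (L/D) * (rho*v^2/2)
dP = 0.04 * (33/0.2) * (1137*0.8^2/2)
L/D = 165.0
rho*v^2/2 = 1137*0.64/2 = 363.84
dP = 0.04 * 165.0 * 363.84
dP = 2401.3 Pa


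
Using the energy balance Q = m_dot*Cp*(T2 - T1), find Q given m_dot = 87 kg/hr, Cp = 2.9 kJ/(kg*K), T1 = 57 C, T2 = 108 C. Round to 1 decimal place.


Q = m_dot * Cp * (T2 - T1)
Q = 87 * 2.9 * (108 - 57)
Q = 87 * 2.9 * 51
Q = 12867.3 kJ/hr


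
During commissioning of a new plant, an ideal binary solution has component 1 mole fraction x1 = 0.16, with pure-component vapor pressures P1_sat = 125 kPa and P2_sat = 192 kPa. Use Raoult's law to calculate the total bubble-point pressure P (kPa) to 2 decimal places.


P = x1*P1_sat + x2*P2_sat
x2 = 1 - x1 = 1 - 0.16 = 0.84
P = 0.16*125 + 0.84*192
P = 20.0 + 161.28
P = 181.28 kPa


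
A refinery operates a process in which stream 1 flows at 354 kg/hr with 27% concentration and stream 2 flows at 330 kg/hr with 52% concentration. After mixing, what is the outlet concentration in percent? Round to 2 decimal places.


Mass balance on solute: F1*x1 + F2*x2 = F3*x3
F3 = F1 + F2 = 354 + 330 = 684 kg/hr
x3 = (F1*x1 + F2*x2)/F3
x3 = (354*0.27 + 330*0.52) / 684
x3 = 39.06%


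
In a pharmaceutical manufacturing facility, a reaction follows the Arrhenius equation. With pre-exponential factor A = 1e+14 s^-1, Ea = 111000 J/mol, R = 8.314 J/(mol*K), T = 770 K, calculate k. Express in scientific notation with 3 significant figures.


k = A * exp(-Ea/(R*T))
k = 1e+14 * exp(-111000 / (8.314 * 770))
k = 1e+14 * exp(-17.338928)
k = 2.95e+06


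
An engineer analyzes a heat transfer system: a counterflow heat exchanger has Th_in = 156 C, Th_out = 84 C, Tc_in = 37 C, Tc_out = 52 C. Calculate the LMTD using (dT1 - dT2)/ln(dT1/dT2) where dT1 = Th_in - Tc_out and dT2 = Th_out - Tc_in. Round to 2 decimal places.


dT1 = Th_in - Tc_out = 156 - 52 = 104
dT2 = Th_out - Tc_in = 84 - 37 = 47
LMTD = (dT1 - dT2) / ln(dT1/dT2)
LMTD = (104 - 47) / ln(104/47)
LMTD = 71.77 K


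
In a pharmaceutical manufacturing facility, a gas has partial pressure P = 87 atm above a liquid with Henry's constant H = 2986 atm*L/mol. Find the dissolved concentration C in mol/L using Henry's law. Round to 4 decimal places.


C = P / H
C = 87 / 2986
C = 0.0291 mol/L


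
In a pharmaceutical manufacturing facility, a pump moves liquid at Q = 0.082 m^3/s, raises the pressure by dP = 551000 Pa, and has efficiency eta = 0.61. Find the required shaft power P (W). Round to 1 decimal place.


P = Q * dP / eta
P = 0.082 * 551000 / 0.61
P = 45182.0 / 0.61
P = 74068.9 W


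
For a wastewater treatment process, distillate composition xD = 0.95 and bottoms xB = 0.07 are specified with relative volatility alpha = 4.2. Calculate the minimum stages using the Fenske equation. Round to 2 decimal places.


N_min = ln((xD*(1-xB))/(xB*(1-xD))) / ln(alpha)
Numerator inside ln: 0.8835 / 0.0035 = 252.428571
ln(252.428571) = 5.531128
ln(alpha) = ln(4.2) = 1.435085
N_min = 5.531128 / 1.435085 = 3.85


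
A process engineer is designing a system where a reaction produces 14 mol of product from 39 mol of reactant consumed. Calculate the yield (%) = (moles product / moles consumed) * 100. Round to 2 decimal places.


Yield = (moles product / moles consumed) * 100%
Yield = (14 / 39) * 100
Yield = 0.359 * 100
Yield = 35.90%


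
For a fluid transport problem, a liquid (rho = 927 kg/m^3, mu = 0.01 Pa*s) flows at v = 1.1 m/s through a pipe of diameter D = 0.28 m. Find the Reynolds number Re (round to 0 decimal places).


Re = rho * v * D / mu
Re = 927 * 1.1 * 0.28 / 0.01
Re = 285.516 / 0.01
Re = 28552


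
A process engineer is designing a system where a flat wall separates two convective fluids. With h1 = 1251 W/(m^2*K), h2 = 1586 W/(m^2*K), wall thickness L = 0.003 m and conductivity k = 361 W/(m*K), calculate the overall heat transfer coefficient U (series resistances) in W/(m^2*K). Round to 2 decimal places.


1/U = 1/h1 + L/k + 1/h2
1/U = 1/1251 + 0.003/361 + 1/1586
1/U = 0.0007993605 + 8.3102e-06 + 0.000630517
1/U = 0.0014381877
U = 695.32 W/(m^2*K)


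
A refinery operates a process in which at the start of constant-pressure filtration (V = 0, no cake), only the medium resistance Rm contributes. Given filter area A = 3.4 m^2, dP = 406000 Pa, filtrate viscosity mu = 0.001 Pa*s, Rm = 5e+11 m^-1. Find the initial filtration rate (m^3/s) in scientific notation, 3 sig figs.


rate = A * dP / (mu * Rm)
rate = 3.4 * 406000 / (0.001 * 5e+11)
rate = 1380400.0 / 5.000e+08
rate = 2.76e-03 m^3/s


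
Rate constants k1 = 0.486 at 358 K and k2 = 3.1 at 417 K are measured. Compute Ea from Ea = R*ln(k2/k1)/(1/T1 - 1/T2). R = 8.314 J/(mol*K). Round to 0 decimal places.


Ea = R * ln(k2/k1) / (1/T1 - 1/T2)
ln(k2/k1) = ln(3.1/0.486) = 1.8529488
1/T1 - 1/T2 = 1/358 - 1/417 = 0.000395214555
Ea = 8.314 * 1.8529488 / 0.000395214555
Ea = 38980 J/mol


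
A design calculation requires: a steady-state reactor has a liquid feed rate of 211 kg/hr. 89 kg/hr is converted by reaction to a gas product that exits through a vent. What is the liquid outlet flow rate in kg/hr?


Steady-state mass balance on the main outlet: F_out = F_in - F_removed
F_out = 211 - 89
F_out = 122 kg/hr


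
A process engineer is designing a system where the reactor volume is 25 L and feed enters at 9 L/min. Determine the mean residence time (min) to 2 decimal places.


tau = V / v0
tau = 25 / 9
tau = 2.78 min


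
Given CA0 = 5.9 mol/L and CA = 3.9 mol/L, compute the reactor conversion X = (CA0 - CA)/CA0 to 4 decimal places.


X = (CA0 - CA) / CA0
X = (5.9 - 3.9) / 5.9
X = 2.0 / 5.9
X = 0.3390


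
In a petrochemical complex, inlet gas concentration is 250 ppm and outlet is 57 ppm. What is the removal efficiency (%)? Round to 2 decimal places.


Efficiency = (G_in - G_out) / G_in * 100%
Efficiency = (250 - 57) / 250 * 100
Efficiency = 193 / 250 * 100
Efficiency = 77.20%


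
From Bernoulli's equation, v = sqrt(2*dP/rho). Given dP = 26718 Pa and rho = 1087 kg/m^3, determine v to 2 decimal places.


v = sqrt(2*dP/rho)
v = sqrt(2*26718/1087)
v = sqrt(49.159154)
v = 7.01 m/s


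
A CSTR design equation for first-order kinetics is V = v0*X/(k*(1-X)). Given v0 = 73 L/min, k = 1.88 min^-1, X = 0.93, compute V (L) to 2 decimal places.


V = v0 * X / (k * (1 - X))
V = 73 * 0.93 / (1.88 * (1 - 0.93))
V = 67.89 / (1.88 * 0.07)
V = 67.89 / 0.1316
V = 515.88 L


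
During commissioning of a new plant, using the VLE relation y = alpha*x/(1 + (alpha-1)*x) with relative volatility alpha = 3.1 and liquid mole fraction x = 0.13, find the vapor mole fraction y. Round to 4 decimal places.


y = alpha*x / (1 + (alpha-1)*x)
y = 3.1*0.13 / (1 + (3.1-1)*0.13)
y = 0.403 / (1 + 0.273)
y = 0.403 / 1.273
y = 0.3166


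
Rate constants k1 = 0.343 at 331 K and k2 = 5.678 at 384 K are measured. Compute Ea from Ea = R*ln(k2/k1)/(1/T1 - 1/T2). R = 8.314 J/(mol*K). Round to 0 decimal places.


Ea = R * ln(k2/k1) / (1/T1 - 1/T2)
ln(k2/k1) = ln(5.678/0.343) = 2.8066239
1/T1 - 1/T2 = 1/331 - 1/384 = 0.00041698137
Ea = 8.314 * 2.8066239 / 0.00041698137
Ea = 55960 J/mol


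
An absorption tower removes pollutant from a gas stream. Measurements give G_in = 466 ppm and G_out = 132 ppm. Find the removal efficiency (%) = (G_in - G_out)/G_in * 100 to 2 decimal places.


Efficiency = (G_in - G_out) / G_in * 100%
Efficiency = (466 - 132) / 466 * 100
Efficiency = 334 / 466 * 100
Efficiency = 71.67%


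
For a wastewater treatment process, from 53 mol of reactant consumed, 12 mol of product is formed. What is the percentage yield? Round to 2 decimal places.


Yield = (moles product / moles consumed) * 100%
Yield = (12 / 53) * 100
Yield = 0.2264 * 100
Yield = 22.64%


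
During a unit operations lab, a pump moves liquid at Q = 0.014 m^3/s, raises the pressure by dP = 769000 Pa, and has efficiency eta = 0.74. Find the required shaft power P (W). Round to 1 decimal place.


P = Q * dP / eta
P = 0.014 * 769000 / 0.74
P = 10766.0 / 0.74
P = 14548.6 W


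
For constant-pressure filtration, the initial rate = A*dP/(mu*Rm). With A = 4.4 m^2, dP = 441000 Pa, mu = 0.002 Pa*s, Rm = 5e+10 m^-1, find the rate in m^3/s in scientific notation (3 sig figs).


rate = A * dP / (mu * Rm)
rate = 4.4 * 441000 / (0.002 * 5e+10)
rate = 1940400.0 / 1.000e+08
rate = 1.94e-02 m^3/s


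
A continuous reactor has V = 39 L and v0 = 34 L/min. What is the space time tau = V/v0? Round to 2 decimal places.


tau = V / v0
tau = 39 / 34
tau = 1.15 min


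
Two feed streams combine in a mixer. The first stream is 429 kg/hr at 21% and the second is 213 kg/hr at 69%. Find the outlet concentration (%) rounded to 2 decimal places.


Mass balance on solute: F1*x1 + F2*x2 = F3*x3
F3 = F1 + F2 = 429 + 213 = 642 kg/hr
x3 = (F1*x1 + F2*x2)/F3
x3 = (429*0.21 + 213*0.69) / 642
x3 = 36.93%


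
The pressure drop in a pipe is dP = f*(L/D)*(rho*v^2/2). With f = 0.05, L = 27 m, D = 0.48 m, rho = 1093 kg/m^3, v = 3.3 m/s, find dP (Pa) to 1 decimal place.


dP = f * (L/D) * (rho*v^2/2)
dP = 0.05 * (27/0.48) * (1093*3.3^2/2)
L/D = 56.25
rho*v^2/2 = 1093*10.89/2 = 5951.385
dP = 0.05 * 56.25 * 5951.385
dP = 16738.3 Pa


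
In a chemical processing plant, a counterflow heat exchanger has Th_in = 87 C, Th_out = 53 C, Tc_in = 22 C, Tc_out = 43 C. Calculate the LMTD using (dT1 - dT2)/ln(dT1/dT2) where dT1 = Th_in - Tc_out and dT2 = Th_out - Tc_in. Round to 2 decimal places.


dT1 = Th_in - Tc_out = 87 - 43 = 44
dT2 = Th_out - Tc_in = 53 - 22 = 31
LMTD = (dT1 - dT2) / ln(dT1/dT2)
LMTD = (44 - 31) / ln(44/31)
LMTD = 37.12 K


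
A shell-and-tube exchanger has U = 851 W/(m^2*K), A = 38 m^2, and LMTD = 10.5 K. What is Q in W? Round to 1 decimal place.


Q = U * A * LMTD
Q = 851 * 38 * 10.5
Q = 339549.0 W


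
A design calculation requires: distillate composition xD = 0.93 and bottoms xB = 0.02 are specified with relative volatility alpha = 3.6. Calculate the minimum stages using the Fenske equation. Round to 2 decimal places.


N_min = ln((xD*(1-xB))/(xB*(1-xD))) / ln(alpha)
Numerator inside ln: 0.9114 / 0.0014 = 651.0
ln(651.0) = 6.47851
ln(alpha) = ln(3.6) = 1.280934
N_min = 6.47851 / 1.280934 = 5.06


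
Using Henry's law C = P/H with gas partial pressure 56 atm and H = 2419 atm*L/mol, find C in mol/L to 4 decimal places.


C = P / H
C = 56 / 2419
C = 0.0232 mol/L


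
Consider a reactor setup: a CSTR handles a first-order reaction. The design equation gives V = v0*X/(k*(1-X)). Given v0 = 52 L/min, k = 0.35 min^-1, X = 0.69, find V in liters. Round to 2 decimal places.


V = v0 * X / (k * (1 - X))
V = 52 * 0.69 / (0.35 * (1 - 0.69))
V = 35.88 / (0.35 * 0.31)
V = 35.88 / 0.1085
V = 330.69 L


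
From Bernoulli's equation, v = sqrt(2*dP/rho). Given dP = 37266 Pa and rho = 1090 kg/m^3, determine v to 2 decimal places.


v = sqrt(2*dP/rho)
v = sqrt(2*37266/1090)
v = sqrt(68.377982)
v = 8.27 m/s


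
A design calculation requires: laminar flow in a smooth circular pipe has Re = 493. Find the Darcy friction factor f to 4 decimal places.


f = 64 / Re
f = 64 / 493
f = 0.1298


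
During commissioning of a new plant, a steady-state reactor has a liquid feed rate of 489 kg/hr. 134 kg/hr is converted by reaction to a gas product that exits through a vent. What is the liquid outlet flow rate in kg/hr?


Steady-state mass balance on the main outlet: F_out = F_in - F_removed
F_out = 489 - 134
F_out = 355 kg/hr


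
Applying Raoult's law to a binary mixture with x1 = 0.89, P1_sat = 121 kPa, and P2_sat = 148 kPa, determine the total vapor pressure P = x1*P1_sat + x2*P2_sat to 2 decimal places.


P = x1*P1_sat + x2*P2_sat
x2 = 1 - x1 = 1 - 0.89 = 0.11
P = 0.89*121 + 0.11*148
P = 107.69 + 16.28
P = 123.97 kPa


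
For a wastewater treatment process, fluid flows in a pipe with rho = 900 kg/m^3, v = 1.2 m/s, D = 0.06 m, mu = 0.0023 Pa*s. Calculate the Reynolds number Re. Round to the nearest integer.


Re = rho * v * D / mu
Re = 900 * 1.2 * 0.06 / 0.0023
Re = 64.8 / 0.0023
Re = 28174


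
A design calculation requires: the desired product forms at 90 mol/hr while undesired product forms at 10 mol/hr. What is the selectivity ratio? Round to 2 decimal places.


S = desired product rate / undesired product rate
S = 90 / 10
S = 9.00


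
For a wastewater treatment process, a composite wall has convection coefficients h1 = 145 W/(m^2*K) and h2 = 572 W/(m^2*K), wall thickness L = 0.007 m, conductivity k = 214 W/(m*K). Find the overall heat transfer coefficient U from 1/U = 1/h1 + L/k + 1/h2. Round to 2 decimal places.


1/U = 1/h1 + L/k + 1/h2
1/U = 1/145 + 0.007/214 + 1/572
1/U = 0.0068965517 + 3.27103e-05 + 0.0017482517
1/U = 0.0086775137
U = 115.24 W/(m^2*K)


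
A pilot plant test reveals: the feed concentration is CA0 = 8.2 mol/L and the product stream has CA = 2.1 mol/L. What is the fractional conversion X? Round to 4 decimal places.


X = (CA0 - CA) / CA0
X = (8.2 - 2.1) / 8.2
X = 6.1 / 8.2
X = 0.7439


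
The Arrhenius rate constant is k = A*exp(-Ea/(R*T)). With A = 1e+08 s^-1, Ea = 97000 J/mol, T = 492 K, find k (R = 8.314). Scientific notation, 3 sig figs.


k = A * exp(-Ea/(R*T))
k = 1e+08 * exp(-97000 / (8.314 * 492))
k = 1e+08 * exp(-23.713552)
k = 5.03e-03


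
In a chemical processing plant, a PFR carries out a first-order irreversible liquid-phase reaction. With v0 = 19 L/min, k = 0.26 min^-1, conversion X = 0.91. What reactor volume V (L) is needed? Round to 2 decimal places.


V = (v0/k) * ln(1/(1-X))
V = (19/0.26) * ln(1/(1-0.91))
V = 73.076923 * ln(11.111111)
V = 73.076923 * 2.407946
V = 175.97 L


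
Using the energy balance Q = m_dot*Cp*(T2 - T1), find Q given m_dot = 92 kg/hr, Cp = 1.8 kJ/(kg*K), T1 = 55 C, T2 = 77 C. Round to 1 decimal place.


Q = m_dot * Cp * (T2 - T1)
Q = 92 * 1.8 * (77 - 55)
Q = 92 * 1.8 * 22
Q = 3643.2 kJ/hr


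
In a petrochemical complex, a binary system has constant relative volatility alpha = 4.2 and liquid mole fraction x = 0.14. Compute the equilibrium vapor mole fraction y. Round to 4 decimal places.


y = alpha*x / (1 + (alpha-1)*x)
y = 4.2*0.14 / (1 + (4.2-1)*0.14)
y = 0.588 / (1 + 0.448)
y = 0.588 / 1.448
y = 0.4061


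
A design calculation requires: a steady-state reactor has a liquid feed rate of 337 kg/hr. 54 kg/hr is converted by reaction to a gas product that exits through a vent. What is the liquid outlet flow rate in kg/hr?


Steady-state mass balance on the main outlet: F_out = F_in - F_removed
F_out = 337 - 54
F_out = 283 kg/hr


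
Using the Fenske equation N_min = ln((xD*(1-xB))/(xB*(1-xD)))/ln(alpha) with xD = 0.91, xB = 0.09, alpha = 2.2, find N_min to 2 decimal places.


N_min = ln((xD*(1-xB))/(xB*(1-xD))) / ln(alpha)
Numerator inside ln: 0.8281 / 0.0081 = 102.234568
ln(102.234568) = 4.62727
ln(alpha) = ln(2.2) = 0.788457
N_min = 4.62727 / 0.788457 = 5.87


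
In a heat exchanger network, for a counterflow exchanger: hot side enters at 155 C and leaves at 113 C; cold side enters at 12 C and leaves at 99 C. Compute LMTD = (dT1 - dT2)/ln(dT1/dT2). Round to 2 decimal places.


dT1 = Th_in - Tc_out = 155 - 99 = 56
dT2 = Th_out - Tc_in = 113 - 12 = 101
LMTD = (dT1 - dT2) / ln(dT1/dT2)
LMTD = (56 - 101) / ln(56/101)
LMTD = 76.30 K


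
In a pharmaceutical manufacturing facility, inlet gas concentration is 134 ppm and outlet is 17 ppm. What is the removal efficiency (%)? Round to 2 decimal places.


Efficiency = (G_in - G_out) / G_in * 100%
Efficiency = (134 - 17) / 134 * 100
Efficiency = 117 / 134 * 100
Efficiency = 87.31%


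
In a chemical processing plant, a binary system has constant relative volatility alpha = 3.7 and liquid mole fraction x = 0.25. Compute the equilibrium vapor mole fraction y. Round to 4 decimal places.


y = alpha*x / (1 + (alpha-1)*x)
y = 3.7*0.25 / (1 + (3.7-1)*0.25)
y = 0.925 / (1 + 0.675)
y = 0.925 / 1.675
y = 0.5522


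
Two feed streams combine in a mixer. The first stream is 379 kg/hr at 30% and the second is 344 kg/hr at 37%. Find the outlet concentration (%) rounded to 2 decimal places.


Mass balance on solute: F1*x1 + F2*x2 = F3*x3
F3 = F1 + F2 = 379 + 344 = 723 kg/hr
x3 = (F1*x1 + F2*x2)/F3
x3 = (379*0.3 + 344*0.37) / 723
x3 = 33.33%


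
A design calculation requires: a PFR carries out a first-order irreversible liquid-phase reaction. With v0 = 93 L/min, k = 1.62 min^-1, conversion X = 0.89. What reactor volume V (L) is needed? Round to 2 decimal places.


V = (v0/k) * ln(1/(1-X))
V = (93/1.62) * ln(1/(1-0.89))
V = 57.407407 * ln(9.090909)
V = 57.407407 * 2.207275
V = 126.71 L


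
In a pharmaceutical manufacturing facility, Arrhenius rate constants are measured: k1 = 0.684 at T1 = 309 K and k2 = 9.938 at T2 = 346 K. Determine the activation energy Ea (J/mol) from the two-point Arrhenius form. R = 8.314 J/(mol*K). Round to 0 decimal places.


Ea = R * ln(k2/k1) / (1/T1 - 1/T2)
ln(k2/k1) = ln(9.938/0.684) = 2.6761632
1/T1 - 1/T2 = 1/309 - 1/346 = 0.000346072544
Ea = 8.314 * 2.6761632 / 0.000346072544
Ea = 64292 J/mol


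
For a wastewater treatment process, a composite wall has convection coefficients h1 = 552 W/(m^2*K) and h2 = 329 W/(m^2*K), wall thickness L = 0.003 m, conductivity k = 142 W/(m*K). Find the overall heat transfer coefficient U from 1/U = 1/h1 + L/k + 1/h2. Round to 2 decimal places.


1/U = 1/h1 + L/k + 1/h2
1/U = 1/552 + 0.003/142 + 1/329
1/U = 0.0018115942 + 2.11268e-05 + 0.0030395137
1/U = 0.0048722347
U = 205.24 W/(m^2*K)


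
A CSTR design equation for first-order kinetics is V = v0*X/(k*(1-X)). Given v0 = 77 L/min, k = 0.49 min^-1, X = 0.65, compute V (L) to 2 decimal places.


V = v0 * X / (k * (1 - X))
V = 77 * 0.65 / (0.49 * (1 - 0.65))
V = 50.05 / (0.49 * 0.35)
V = 50.05 / 0.1715
V = 291.84 L


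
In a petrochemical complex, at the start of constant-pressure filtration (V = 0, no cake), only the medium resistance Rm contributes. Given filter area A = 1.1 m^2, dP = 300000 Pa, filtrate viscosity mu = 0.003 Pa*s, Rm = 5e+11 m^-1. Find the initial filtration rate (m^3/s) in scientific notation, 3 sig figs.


rate = A * dP / (mu * Rm)
rate = 1.1 * 300000 / (0.003 * 5e+11)
rate = 330000.0 / 1.500e+09
rate = 2.20e-04 m^3/s


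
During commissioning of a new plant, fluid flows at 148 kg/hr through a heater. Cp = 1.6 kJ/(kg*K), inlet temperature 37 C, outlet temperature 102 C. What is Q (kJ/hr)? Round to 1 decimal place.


Q = m_dot * Cp * (T2 - T1)
Q = 148 * 1.6 * (102 - 37)
Q = 148 * 1.6 * 65
Q = 15392.0 kJ/hr


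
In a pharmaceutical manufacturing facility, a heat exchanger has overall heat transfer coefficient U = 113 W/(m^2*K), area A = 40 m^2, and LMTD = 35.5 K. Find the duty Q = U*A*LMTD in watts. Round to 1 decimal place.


Q = U * A * LMTD
Q = 113 * 40 * 35.5
Q = 160460.0 W


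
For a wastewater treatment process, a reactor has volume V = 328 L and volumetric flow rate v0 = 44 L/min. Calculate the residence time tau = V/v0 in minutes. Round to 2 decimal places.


tau = V / v0
tau = 328 / 44
tau = 7.45 min


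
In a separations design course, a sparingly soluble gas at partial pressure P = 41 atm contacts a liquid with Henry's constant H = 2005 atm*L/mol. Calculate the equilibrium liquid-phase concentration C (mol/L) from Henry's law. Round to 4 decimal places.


C = P / H
C = 41 / 2005
C = 0.0204 mol/L


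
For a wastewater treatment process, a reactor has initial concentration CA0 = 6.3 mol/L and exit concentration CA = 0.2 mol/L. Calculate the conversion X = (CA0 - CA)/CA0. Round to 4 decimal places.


X = (CA0 - CA) / CA0
X = (6.3 - 0.2) / 6.3
X = 6.1 / 6.3
X = 0.9683


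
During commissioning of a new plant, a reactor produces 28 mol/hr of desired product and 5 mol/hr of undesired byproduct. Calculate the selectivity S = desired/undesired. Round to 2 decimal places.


S = desired product rate / undesired product rate
S = 28 / 5
S = 5.60


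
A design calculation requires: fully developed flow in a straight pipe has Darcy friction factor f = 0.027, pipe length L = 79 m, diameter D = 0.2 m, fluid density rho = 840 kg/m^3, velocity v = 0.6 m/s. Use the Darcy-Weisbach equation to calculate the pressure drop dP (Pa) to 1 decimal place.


dP = f * (L/D) * (rho*v^2/2)
dP = 0.027 * (79/0.2) * (840*0.6^2/2)
L/D = 395.0
rho*v^2/2 = 840*0.36/2 = 151.2
dP = 0.027 * 395.0 * 151.2
dP = 1612.5 Pa


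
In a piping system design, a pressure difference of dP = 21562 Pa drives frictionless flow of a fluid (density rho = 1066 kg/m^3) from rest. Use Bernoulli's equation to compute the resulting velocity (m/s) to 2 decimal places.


v = sqrt(2*dP/rho)
v = sqrt(2*21562/1066)
v = sqrt(40.454034)
v = 6.36 m/s


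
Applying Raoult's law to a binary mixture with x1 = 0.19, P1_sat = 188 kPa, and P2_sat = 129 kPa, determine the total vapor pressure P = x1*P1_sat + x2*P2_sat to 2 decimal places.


P = x1*P1_sat + x2*P2_sat
x2 = 1 - x1 = 1 - 0.19 = 0.81
P = 0.19*188 + 0.81*129
P = 35.72 + 104.49
P = 140.21 kPa


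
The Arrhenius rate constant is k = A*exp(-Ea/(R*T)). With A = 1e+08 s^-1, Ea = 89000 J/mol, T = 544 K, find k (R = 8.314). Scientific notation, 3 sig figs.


k = A * exp(-Ea/(R*T))
k = 1e+08 * exp(-89000 / (8.314 * 544))
k = 1e+08 * exp(-19.678006)
k = 2.84e-01


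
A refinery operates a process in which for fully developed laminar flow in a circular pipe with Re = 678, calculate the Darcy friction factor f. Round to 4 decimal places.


f = 64 / Re
f = 64 / 678
f = 0.0944


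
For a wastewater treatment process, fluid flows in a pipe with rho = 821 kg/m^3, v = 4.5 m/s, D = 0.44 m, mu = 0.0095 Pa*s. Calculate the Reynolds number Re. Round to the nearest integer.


Re = rho * v * D / mu
Re = 821 * 4.5 * 0.44 / 0.0095
Re = 1625.58 / 0.0095
Re = 171114


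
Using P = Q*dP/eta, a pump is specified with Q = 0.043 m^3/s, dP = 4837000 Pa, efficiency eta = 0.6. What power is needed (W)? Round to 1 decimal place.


P = Q * dP / eta
P = 0.043 * 4837000 / 0.6
P = 207991.0 / 0.6
P = 346651.7 W


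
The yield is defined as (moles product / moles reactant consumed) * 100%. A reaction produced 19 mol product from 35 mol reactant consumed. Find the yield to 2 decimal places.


Yield = (moles product / moles consumed) * 100%
Yield = (19 / 35) * 100
Yield = 0.5429 * 100
Yield = 54.29%


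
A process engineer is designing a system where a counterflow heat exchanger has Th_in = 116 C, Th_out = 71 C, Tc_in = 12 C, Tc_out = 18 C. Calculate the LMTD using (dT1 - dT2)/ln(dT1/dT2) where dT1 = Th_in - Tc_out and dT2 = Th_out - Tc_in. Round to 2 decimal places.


dT1 = Th_in - Tc_out = 116 - 18 = 98
dT2 = Th_out - Tc_in = 71 - 12 = 59
LMTD = (dT1 - dT2) / ln(dT1/dT2)
LMTD = (98 - 59) / ln(98/59)
LMTD = 76.86 K


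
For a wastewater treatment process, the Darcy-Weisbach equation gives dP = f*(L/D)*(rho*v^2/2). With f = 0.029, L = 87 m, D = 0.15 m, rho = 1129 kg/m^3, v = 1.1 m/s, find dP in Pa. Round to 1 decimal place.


dP = f * (L/D) * (rho*v^2/2)
dP = 0.029 * (87/0.15) * (1129*1.1^2/2)
L/D = 580.0
rho*v^2/2 = 1129*1.21/2 = 683.045
dP = 0.029 * 580.0 * 683.045
dP = 11488.8 Pa


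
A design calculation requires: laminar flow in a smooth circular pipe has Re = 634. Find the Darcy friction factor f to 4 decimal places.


f = 64 / Re
f = 64 / 634
f = 0.1009


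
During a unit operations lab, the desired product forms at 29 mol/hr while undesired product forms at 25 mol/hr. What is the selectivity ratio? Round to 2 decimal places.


S = desired product rate / undesired product rate
S = 29 / 25
S = 1.16


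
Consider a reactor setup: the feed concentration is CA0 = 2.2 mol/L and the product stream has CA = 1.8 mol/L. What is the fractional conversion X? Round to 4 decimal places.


X = (CA0 - CA) / CA0
X = (2.2 - 1.8) / 2.2
X = 0.4 / 2.2
X = 0.1818


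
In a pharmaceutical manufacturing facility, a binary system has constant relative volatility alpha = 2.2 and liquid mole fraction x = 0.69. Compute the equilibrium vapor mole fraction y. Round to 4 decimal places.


y = alpha*x / (1 + (alpha-1)*x)
y = 2.2*0.69 / (1 + (2.2-1)*0.69)
y = 1.518 / (1 + 0.828)
y = 1.518 / 1.828
y = 0.8304


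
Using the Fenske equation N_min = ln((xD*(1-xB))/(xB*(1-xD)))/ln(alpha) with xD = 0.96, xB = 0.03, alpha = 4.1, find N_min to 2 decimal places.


N_min = ln((xD*(1-xB))/(xB*(1-xD))) / ln(alpha)
Numerator inside ln: 0.9312 / 0.0012 = 776.0
ln(776.0) = 6.654153
ln(alpha) = ln(4.1) = 1.410987
N_min = 6.654153 / 1.410987 = 4.72


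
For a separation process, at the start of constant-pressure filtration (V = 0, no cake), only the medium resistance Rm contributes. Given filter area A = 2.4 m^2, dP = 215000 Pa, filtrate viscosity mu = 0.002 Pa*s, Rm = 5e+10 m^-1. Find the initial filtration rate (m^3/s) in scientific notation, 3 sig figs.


rate = A * dP / (mu * Rm)
rate = 2.4 * 215000 / (0.002 * 5e+10)
rate = 516000.0 / 1.000e+08
rate = 5.16e-03 m^3/s


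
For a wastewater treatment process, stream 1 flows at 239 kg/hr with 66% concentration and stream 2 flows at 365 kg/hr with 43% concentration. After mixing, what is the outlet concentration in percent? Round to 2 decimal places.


Mass balance on solute: F1*x1 + F2*x2 = F3*x3
F3 = F1 + F2 = 239 + 365 = 604 kg/hr
x3 = (F1*x1 + F2*x2)/F3
x3 = (239*0.66 + 365*0.43) / 604
x3 = 52.10%


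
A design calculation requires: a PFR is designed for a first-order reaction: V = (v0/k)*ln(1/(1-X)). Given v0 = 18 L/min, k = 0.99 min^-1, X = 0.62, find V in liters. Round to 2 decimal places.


V = (v0/k) * ln(1/(1-X))
V = (18/0.99) * ln(1/(1-0.62))
V = 18.181818 * ln(2.631579)
V = 18.181818 * 0.967584
V = 17.59 L


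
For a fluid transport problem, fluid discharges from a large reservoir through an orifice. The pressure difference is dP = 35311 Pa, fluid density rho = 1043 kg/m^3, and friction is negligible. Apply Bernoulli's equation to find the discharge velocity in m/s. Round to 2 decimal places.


v = sqrt(2*dP/rho)
v = sqrt(2*35311/1043)
v = sqrt(67.710451)
v = 8.23 m/s


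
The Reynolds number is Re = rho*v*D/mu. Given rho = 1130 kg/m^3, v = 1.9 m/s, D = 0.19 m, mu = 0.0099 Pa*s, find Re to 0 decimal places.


Re = rho * v * D / mu
Re = 1130 * 1.9 * 0.19 / 0.0099
Re = 407.93 / 0.0099
Re = 41205


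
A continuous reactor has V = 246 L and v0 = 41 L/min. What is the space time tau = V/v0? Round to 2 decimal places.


tau = V / v0
tau = 246 / 41
tau = 6.00 min


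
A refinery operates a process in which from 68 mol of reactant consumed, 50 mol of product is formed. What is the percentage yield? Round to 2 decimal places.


Yield = (moles product / moles consumed) * 100%
Yield = (50 / 68) * 100
Yield = 0.7353 * 100
Yield = 73.53%


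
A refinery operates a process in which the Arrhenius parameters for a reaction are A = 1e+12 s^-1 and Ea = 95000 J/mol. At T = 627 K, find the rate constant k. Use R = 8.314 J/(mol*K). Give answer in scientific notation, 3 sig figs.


k = A * exp(-Ea/(R*T))
k = 1e+12 * exp(-95000 / (8.314 * 627))
k = 1e+12 * exp(-18.224098)
k = 1.22e+04


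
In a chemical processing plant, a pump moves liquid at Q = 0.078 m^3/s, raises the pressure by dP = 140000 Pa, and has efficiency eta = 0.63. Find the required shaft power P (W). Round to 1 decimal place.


P = Q * dP / eta
P = 0.078 * 140000 / 0.63
P = 10920.0 / 0.63
P = 17333.3 W


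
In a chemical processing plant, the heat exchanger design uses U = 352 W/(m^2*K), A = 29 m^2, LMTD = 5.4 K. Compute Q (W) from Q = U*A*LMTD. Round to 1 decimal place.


Q = U * A * LMTD
Q = 352 * 29 * 5.4
Q = 55123.2 W


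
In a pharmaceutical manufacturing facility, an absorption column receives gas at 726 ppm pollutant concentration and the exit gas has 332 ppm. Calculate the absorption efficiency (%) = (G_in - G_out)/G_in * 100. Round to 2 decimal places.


Efficiency = (G_in - G_out) / G_in * 100%
Efficiency = (726 - 332) / 726 * 100
Efficiency = 394 / 726 * 100
Efficiency = 54.27%


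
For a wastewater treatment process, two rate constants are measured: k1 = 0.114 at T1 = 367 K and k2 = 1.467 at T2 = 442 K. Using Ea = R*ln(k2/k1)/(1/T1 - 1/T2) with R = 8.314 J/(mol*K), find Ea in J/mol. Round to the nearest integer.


Ea = R * ln(k2/k1) / (1/T1 - 1/T2)
ln(k2/k1) = ln(1.467/0.114) = 2.5547763
1/T1 - 1/T2 = 1/367 - 1/442 = 0.000462352201
Ea = 8.314 * 2.5547763 / 0.000462352201
Ea = 45940 J/mol


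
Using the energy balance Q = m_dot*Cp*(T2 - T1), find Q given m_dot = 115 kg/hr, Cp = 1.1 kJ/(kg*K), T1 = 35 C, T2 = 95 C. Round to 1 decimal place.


Q = m_dot * Cp * (T2 - T1)
Q = 115 * 1.1 * (95 - 35)
Q = 115 * 1.1 * 60
Q = 7590.0 kJ/hr


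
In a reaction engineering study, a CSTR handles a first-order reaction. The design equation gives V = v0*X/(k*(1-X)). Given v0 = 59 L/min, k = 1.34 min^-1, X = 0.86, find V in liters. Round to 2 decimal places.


V = v0 * X / (k * (1 - X))
V = 59 * 0.86 / (1.34 * (1 - 0.86))
V = 50.74 / (1.34 * 0.14)
V = 50.74 / 0.1876
V = 270.47 L


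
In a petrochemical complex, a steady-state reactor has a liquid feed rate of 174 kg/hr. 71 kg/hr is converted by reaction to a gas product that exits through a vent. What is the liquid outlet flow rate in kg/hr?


Steady-state mass balance on the main outlet: F_out = F_in - F_removed
F_out = 174 - 71
F_out = 103 kg/hr


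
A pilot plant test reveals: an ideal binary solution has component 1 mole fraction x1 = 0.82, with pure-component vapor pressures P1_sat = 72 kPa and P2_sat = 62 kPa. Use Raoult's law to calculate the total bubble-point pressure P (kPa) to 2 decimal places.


P = x1*P1_sat + x2*P2_sat
x2 = 1 - x1 = 1 - 0.82 = 0.18
P = 0.82*72 + 0.18*62
P = 59.04 + 11.16
P = 70.20 kPa


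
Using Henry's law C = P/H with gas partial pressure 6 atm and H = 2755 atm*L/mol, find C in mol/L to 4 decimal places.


C = P / H
C = 6 / 2755
C = 0.0022 mol/L


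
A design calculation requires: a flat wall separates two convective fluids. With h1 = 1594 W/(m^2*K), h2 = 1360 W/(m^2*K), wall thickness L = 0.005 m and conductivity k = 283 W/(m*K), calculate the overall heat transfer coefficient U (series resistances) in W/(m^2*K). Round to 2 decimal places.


1/U = 1/h1 + L/k + 1/h2
1/U = 1/1594 + 0.005/283 + 1/1360
1/U = 0.0006273526 + 1.76678e-05 + 0.0007352941
1/U = 0.0013803145
U = 724.47 W/(m^2*K)
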